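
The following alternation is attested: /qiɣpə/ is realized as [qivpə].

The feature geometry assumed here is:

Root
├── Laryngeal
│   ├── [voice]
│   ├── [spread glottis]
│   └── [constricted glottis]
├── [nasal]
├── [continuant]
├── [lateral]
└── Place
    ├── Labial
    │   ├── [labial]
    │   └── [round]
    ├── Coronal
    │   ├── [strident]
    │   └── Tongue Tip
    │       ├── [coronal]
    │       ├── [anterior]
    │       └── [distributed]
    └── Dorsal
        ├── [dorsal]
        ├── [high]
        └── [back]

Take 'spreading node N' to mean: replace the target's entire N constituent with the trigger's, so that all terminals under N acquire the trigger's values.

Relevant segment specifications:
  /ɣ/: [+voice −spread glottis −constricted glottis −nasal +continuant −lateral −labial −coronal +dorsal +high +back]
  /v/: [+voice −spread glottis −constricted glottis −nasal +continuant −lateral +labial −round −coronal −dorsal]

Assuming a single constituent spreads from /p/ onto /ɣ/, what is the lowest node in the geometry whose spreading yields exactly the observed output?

Place

Feature comparison: [labial], [round], [dorsal], [high], [back] differ between /ɣ/ and [v]; the remaining terminals match.
These terminals are all dominated by Place, and no proper subconstituent of Place covers them all; Place is their lowest common ancestor.
If Place spreads, every terminal under it takes /p/'s value, producing [v] as observed.
[voice], [continuant] — on which /p/ differs from /ɣ/ — are unchanged, so Root cannot have spread; the constituent is no larger than Place.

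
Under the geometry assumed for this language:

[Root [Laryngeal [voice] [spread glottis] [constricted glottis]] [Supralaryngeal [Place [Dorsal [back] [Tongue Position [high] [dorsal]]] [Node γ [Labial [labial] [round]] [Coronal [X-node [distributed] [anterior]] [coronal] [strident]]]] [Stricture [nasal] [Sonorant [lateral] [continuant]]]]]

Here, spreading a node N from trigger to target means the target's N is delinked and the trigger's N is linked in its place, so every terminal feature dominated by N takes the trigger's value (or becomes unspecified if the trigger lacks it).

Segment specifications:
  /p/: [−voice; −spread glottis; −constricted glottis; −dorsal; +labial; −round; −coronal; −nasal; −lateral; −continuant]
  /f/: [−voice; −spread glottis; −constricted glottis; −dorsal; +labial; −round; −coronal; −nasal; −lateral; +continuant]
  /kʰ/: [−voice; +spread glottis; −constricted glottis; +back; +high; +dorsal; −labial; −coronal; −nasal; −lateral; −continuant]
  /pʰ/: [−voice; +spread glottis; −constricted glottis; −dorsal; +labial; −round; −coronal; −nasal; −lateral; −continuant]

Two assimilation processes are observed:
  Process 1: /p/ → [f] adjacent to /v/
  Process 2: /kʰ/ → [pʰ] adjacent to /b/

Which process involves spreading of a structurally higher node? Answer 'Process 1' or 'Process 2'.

In Process 1, [continuant] changes, so the minimal spreading node is [continuant] at depth 4.
Process 2: the features that change are [labial], [round], [dorsal], [high], [back]; the minimal node is Place (depth 2).
Place (depth 2) sits above [continuant] (depth 4), making Process 2 the one with the higher spreading node.

Process 2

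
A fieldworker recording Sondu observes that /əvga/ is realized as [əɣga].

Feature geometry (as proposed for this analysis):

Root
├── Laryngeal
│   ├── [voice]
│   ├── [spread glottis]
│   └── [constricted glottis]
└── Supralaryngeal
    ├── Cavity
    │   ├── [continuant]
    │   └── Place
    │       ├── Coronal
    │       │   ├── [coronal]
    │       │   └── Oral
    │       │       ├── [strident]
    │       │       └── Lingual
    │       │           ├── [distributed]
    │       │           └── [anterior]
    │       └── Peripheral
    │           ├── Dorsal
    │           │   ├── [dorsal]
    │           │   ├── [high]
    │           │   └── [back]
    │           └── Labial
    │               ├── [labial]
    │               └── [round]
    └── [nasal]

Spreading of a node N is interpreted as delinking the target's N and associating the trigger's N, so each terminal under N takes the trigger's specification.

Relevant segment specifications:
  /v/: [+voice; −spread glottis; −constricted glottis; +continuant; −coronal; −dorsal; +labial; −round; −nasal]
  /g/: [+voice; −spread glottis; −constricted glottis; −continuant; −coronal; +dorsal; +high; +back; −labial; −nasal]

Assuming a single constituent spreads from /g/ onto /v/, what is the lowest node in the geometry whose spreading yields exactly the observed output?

Peripheral

/v/ and [ɣ] differ in [labial], [round], [dorsal], [high], [back]; every other specified feature is identical.
Tracing each changed feature up the tree, the paths first meet at Peripheral; any lower node misses at least one of them.
Spreading Peripheral from /g/ overwrites each of those terminals with /g/'s values, yielding exactly [ɣ].
[continuant], a feature on which the two segments disagree outside Peripheral, is unchanged — nothing dominating it spread, and Peripheral is the minimal sufficient constituent.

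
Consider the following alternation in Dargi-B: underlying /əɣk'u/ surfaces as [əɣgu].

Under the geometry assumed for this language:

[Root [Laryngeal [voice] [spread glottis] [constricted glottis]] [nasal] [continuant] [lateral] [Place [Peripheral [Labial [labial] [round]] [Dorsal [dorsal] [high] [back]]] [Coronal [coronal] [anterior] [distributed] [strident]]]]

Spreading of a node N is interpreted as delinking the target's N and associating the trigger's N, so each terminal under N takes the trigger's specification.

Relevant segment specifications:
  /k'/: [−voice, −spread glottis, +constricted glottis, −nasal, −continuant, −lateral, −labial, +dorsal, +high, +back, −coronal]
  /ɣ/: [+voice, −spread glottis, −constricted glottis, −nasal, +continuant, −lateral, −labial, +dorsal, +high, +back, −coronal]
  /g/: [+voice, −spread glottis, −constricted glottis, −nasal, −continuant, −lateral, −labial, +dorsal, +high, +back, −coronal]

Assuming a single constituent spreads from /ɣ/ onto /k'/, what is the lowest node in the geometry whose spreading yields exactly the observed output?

/k'/ and [g] differ in [voice], [constricted glottis]; every other specified feature is identical.
These terminals are all dominated by Laryngeal, and no proper subconstituent of Laryngeal covers them all; Laryngeal is their lowest common ancestor.
If Laryngeal spreads, every terminal under it takes /ɣ/'s value, producing [g] as observed.
Since [continuant] is preserved even though /ɣ/ disagrees there, no node above Laryngeal spread.

Laryngeal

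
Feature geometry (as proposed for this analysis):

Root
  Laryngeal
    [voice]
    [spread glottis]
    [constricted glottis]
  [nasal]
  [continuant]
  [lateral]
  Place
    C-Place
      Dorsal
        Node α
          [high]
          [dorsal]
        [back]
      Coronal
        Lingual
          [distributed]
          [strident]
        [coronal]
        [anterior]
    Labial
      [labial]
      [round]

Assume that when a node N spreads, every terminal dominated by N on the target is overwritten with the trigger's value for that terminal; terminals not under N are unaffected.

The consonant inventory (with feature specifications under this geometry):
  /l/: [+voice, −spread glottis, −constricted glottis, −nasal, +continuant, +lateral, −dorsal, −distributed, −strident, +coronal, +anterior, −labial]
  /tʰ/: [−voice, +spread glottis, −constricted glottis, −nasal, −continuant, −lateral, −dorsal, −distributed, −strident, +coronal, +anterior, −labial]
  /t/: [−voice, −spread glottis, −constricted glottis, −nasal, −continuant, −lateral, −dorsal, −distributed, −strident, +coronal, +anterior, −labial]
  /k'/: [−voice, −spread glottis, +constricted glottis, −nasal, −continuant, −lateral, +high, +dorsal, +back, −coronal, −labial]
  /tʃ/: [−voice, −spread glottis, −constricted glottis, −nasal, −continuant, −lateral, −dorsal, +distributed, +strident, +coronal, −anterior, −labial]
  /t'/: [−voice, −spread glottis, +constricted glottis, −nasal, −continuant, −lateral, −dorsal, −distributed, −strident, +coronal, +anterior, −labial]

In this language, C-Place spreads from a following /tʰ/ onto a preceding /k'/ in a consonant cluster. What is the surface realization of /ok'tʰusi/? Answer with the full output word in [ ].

Terminals under C-Place in this geometry: [high], [dorsal], [back], [distributed], [strident], [coronal], [anterior].
The target acquires /tʰ/'s values for everything under C-Place — [−dorsal], [−distributed], [−strident], [+coronal], [+anterior] — while keeping its own [voice], [spread glottis], [constricted glottis], ….
Among the inventory, only /t'/ has exactly this specification, giving the surface form [ot'tʰusi].

[ot'tʰusi]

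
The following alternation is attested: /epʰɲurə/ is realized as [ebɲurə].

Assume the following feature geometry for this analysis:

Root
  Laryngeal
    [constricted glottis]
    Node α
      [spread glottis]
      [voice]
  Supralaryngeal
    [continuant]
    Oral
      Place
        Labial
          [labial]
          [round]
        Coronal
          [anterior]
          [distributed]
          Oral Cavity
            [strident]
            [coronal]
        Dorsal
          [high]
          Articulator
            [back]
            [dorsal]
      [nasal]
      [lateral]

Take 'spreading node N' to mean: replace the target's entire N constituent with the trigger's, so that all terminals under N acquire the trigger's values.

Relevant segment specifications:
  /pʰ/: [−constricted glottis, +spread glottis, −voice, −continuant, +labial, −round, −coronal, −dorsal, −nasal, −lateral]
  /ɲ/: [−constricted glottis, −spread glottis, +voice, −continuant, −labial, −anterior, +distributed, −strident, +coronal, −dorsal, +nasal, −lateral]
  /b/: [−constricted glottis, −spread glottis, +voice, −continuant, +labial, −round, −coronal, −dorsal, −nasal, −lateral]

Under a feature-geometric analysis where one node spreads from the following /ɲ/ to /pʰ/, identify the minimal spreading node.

Feature comparison: [voice], [spread glottis] differ between /pʰ/ and [b]; the remaining terminals match.
The smallest constituent containing every changed terminal is Node α — each of its daughters lacks at least one of the affected features.
Delinking /pʰ/'s Node α and associating /ɲ/'s Node α gives precisely the feature bundle of [b].
[coronal], [labial] stay as in /pʰ/ although /ɲ/ differs there, so no node dominating them spread; among the remaining candidates Node α is the lowest that derives the output.

Node α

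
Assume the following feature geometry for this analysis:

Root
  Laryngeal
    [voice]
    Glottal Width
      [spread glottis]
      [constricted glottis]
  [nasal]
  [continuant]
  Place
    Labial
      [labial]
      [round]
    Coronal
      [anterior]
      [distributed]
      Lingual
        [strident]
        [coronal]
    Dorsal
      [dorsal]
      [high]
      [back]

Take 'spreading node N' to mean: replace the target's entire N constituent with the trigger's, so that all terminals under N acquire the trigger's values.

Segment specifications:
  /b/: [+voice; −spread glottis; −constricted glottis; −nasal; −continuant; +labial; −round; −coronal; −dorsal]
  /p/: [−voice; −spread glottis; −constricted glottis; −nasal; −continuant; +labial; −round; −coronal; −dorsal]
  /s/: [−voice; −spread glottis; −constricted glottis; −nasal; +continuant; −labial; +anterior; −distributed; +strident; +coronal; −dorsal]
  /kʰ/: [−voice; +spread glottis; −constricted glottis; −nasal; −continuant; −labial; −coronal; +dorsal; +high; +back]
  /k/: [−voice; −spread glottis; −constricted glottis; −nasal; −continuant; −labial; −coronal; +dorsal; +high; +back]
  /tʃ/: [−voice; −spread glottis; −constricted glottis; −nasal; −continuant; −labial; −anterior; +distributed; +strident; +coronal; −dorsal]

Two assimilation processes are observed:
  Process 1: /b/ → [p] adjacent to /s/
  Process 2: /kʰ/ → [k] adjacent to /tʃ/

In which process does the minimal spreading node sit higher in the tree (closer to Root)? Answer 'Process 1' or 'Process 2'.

Process 1

Process 1: the feature that changes is [voice]; the minimal node is [voice] (depth 2).
Process 2 alters [spread glottis]; the lowest dominating node is [spread glottis] (depth 3 from Root).
[voice] is closer to Root than [spread glottis], so Process 1 spreads the higher node.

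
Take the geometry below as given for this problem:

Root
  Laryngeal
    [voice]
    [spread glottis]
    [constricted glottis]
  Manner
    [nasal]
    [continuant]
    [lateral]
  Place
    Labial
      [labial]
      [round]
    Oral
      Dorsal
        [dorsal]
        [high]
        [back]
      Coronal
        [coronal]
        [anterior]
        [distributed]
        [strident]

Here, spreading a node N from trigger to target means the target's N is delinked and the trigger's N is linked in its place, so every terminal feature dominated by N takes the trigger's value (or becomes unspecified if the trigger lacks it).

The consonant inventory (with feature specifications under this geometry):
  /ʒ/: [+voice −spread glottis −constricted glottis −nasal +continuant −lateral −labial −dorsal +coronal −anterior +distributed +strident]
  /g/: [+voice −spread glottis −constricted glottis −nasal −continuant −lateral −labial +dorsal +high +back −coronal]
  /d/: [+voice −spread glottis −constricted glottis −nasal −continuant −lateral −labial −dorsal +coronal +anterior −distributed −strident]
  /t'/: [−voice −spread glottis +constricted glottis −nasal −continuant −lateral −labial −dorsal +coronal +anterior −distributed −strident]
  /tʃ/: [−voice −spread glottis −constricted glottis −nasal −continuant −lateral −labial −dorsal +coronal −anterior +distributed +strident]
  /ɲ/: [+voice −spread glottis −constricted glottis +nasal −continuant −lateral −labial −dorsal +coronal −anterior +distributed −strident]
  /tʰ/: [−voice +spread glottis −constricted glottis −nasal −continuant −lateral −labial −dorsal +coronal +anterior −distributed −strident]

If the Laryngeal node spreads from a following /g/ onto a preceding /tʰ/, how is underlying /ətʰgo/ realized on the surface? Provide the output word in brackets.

The Laryngeal node dominates the terminals [voice], [spread glottis], [constricted glottis].
The target acquires /g/'s values for everything under Laryngeal — [+voice], [−spread glottis], [−constricted glottis] — while keeping its own [nasal], [continuant], [lateral], ….
This feature bundle is that of [d], so /ətʰgo/ surfaces as [ədgo].

[ədgo]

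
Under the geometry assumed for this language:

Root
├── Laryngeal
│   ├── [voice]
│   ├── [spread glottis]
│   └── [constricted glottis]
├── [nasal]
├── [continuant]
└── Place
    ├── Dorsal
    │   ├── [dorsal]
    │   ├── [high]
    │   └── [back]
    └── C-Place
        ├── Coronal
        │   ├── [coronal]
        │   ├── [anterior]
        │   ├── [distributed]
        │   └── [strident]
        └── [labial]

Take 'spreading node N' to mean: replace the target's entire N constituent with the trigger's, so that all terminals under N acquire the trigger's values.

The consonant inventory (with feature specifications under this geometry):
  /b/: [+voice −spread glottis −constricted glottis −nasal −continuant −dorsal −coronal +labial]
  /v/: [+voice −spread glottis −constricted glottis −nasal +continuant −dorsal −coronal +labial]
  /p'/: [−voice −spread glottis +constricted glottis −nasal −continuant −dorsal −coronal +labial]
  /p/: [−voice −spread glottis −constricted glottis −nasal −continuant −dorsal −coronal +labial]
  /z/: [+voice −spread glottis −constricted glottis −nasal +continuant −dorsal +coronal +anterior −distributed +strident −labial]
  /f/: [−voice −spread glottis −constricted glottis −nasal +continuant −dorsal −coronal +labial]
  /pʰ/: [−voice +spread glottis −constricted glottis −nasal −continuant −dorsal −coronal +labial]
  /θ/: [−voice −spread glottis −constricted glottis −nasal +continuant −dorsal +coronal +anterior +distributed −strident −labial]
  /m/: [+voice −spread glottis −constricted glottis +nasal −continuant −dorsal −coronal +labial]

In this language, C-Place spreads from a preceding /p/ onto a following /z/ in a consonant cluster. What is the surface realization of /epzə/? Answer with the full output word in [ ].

Terminals under C-Place in this geometry: [coronal], [anterior], [distributed], [strident], [labial].
After delinking /z/'s C-Place and linking /p/'s, the affected terminals become [−coronal], [+labial]; [voice], [spread glottis], [constricted glottis], … (outside C-Place) are retained from /z/.
Among the inventory, only /v/ has exactly this specification, giving the surface form [epvə].

[epvə]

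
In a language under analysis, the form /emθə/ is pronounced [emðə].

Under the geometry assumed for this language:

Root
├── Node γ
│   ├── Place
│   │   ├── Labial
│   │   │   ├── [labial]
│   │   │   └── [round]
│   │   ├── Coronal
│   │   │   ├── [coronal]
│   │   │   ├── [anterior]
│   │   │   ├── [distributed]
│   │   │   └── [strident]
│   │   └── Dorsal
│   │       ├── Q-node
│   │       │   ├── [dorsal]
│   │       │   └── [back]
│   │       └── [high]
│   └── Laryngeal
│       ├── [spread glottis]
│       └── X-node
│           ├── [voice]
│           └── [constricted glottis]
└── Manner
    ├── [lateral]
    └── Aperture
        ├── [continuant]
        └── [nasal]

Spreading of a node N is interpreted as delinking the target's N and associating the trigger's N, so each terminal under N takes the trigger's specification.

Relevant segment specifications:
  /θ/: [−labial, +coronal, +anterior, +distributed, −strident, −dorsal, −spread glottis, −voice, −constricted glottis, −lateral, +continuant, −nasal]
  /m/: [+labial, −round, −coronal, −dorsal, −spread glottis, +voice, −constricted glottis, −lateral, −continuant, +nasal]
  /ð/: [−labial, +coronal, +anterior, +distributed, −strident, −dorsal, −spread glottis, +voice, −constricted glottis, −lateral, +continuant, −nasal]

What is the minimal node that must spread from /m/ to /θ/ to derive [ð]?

Feature comparison: [voice] differs between /θ/ and [ð]; the remaining terminals match.
With a single altered terminal, the smallest constituent that could spread is that terminal — [voice].
Features on which the two segments disagree outside [voice], such as [coronal], [nasal], are unchanged — nothing dominating them spread, and [voice] is the minimal sufficient constituent.

[voice]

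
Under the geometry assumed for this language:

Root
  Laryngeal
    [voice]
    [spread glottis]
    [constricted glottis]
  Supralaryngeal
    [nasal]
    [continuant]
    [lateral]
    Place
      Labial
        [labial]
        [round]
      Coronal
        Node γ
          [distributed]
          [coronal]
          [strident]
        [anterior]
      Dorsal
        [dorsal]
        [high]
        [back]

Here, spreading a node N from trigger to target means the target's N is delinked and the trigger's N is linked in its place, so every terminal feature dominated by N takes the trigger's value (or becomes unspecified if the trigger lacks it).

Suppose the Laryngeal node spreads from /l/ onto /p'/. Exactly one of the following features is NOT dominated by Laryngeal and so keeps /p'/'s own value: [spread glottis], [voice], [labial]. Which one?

Laryngeal dominates exactly [voice], [spread glottis], [constricted glottis].
Spreading Laryngeal replaces [spread glottis], [voice] with the trigger's values, since each sits inside the Laryngeal constituent.
[labial] attaches under Labial, not under Laryngeal, so /p'/ retains its own value for [labial].

[labial]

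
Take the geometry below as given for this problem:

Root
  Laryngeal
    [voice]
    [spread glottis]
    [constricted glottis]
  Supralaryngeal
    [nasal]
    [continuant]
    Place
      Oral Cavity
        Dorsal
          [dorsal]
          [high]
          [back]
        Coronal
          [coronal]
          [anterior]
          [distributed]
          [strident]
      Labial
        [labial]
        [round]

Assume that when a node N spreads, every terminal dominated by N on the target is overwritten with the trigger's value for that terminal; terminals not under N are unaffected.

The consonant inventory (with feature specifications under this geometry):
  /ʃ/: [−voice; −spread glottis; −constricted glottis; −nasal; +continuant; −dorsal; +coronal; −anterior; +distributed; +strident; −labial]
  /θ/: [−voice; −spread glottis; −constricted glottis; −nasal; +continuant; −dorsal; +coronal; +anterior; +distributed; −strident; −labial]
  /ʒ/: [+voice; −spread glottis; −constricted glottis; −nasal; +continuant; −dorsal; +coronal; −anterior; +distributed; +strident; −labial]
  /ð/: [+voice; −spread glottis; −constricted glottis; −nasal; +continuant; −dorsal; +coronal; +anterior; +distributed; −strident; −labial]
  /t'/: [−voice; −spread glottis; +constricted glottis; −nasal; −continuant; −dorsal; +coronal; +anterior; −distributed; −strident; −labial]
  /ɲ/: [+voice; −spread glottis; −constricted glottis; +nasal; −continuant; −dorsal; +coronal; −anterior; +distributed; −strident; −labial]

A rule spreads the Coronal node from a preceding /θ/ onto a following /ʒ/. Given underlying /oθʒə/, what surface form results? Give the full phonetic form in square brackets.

Terminals under Coronal in this geometry: [coronal], [anterior], [distributed], [strident].
After delinking /ʒ/'s Coronal and linking /θ/'s, the affected terminals become [+coronal], [+anterior], [+distributed], [−strident]; [voice], [spread glottis], [constricted glottis], … (outside Coronal) are retained from /ʒ/.
Among the inventory, only /ð/ has exactly this specification, giving the surface form [oθðə].

[oθðə]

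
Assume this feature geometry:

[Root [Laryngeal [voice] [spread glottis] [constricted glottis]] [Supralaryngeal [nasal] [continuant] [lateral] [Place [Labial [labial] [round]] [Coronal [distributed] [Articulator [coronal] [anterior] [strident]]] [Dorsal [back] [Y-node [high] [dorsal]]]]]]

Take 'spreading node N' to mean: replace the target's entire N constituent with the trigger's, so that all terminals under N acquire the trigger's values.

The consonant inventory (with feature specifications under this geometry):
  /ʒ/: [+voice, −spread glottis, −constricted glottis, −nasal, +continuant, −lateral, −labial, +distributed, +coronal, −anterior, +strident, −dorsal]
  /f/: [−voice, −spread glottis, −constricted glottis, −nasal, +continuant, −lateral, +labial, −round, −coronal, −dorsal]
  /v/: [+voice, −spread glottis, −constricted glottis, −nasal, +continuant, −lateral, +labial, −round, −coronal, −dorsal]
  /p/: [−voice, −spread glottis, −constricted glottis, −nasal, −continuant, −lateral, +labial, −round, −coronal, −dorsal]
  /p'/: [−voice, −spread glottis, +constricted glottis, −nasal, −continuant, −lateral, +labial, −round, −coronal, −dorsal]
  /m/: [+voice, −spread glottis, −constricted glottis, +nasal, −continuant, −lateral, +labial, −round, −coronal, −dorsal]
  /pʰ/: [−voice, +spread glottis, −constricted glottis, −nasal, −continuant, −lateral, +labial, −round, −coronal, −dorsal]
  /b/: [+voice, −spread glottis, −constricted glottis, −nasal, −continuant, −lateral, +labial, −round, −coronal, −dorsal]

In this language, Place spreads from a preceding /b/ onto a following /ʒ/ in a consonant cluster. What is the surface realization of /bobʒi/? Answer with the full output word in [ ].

Terminals under Place in this geometry: [labial], [round], [distributed], [coronal], [anterior], [strident], [back], [high], [dorsal].
The target acquires /b/'s values for everything under Place — [+labial], [−round], [−coronal], [−dorsal] — while keeping its own [voice], [spread glottis], [constricted glottis], ….
The resulting bundle matches /v/ in the inventory; substituting it for /ʒ/ gives [bobvi].

[bobvi]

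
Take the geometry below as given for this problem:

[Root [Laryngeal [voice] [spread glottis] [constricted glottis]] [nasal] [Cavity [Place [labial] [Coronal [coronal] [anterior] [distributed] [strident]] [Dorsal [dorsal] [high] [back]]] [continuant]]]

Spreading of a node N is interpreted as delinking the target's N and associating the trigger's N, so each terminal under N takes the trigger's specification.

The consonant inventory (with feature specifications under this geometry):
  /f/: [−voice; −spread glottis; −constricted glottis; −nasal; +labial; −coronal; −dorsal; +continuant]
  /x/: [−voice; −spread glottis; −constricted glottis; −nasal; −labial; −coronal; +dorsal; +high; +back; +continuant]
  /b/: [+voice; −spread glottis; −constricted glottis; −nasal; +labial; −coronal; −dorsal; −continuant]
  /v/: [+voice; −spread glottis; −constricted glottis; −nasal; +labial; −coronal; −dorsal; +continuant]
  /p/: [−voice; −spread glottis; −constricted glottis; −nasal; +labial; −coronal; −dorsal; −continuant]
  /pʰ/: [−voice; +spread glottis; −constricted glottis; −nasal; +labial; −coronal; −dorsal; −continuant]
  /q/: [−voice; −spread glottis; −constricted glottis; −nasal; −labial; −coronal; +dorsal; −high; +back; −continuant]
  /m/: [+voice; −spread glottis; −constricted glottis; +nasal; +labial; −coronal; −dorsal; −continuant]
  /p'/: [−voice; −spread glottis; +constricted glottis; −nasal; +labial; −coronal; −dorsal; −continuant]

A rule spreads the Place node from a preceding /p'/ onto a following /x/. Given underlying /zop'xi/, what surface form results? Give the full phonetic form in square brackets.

The Place node dominates the terminals [labial], [coronal], [anterior], [distributed], [strident], [dorsal], [high], [back].
The target acquires /p'/'s values for everything under Place — [+labial], [−coronal], [−dorsal] — while keeping its own [voice], [spread glottis], [constricted glottis], ….
The resulting bundle matches /f/ in the inventory; substituting it for /x/ gives [zop'fi].

[zop'fi]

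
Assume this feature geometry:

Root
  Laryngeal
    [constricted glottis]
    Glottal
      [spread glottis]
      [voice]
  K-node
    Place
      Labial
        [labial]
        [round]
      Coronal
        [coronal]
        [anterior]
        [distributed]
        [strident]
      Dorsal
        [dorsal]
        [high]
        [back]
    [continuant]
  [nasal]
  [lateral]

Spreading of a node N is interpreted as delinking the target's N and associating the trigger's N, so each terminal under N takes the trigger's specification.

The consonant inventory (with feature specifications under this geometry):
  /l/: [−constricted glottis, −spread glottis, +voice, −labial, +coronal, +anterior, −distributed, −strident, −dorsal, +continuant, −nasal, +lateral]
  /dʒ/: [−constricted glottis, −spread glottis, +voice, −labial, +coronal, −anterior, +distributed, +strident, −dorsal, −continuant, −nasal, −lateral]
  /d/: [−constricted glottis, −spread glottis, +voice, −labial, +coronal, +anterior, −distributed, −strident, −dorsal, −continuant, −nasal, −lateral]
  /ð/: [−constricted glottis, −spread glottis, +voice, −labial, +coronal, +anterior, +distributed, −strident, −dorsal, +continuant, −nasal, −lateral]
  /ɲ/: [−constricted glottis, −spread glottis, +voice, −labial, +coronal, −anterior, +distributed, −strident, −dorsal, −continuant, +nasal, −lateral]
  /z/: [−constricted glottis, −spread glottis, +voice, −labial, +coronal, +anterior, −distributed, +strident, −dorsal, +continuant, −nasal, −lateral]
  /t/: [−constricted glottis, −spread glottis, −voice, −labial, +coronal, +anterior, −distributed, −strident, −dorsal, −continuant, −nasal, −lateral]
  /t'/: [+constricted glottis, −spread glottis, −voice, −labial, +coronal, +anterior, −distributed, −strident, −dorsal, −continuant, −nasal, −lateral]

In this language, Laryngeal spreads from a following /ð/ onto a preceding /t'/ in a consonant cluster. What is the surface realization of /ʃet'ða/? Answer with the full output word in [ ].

Terminals under Laryngeal in this geometry: [constricted glottis], [spread glottis], [voice].
After delinking /t'/'s Laryngeal and linking /ð/'s, the affected terminals become [−constricted glottis], [−spread glottis], [+voice]; [labial], [coronal], [anterior], … (outside Laryngeal) are retained from /t'/.
Among the inventory, only /d/ has exactly this specification, giving the surface form [ʃedða].

[ʃedða]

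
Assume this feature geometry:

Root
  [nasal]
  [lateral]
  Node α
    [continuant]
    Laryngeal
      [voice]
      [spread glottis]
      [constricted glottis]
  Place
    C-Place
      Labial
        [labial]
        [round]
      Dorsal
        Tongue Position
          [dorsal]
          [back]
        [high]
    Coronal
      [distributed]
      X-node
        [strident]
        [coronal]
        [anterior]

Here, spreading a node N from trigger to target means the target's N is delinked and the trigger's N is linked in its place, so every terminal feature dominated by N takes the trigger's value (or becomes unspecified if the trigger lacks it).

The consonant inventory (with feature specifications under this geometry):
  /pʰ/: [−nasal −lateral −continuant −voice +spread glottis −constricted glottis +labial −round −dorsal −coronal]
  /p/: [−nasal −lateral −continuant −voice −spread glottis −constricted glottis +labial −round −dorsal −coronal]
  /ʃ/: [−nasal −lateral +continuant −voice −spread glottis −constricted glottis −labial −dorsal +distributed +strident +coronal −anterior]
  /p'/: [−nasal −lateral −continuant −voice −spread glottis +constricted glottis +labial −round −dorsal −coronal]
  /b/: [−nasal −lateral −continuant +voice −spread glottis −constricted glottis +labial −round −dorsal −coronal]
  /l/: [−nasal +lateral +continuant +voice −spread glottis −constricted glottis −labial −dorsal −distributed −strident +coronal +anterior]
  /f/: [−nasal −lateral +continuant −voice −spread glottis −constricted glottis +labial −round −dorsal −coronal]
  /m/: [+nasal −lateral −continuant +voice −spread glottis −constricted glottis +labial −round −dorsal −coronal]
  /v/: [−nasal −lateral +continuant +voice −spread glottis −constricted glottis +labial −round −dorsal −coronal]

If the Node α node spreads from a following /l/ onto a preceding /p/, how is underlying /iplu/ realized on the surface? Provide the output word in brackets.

Terminals under Node α in this geometry: [continuant], [voice], [spread glottis], [constricted glottis].
After delinking /p/'s Node α and linking /l/'s, the affected terminals become [+continuant], [+voice], [−spread glottis], [−constricted glottis]; [nasal], [lateral], [labial], … (outside Node α) are retained from /p/.
Among the inventory, only /v/ has exactly this specification, giving the surface form [ivlu].

[ivlu]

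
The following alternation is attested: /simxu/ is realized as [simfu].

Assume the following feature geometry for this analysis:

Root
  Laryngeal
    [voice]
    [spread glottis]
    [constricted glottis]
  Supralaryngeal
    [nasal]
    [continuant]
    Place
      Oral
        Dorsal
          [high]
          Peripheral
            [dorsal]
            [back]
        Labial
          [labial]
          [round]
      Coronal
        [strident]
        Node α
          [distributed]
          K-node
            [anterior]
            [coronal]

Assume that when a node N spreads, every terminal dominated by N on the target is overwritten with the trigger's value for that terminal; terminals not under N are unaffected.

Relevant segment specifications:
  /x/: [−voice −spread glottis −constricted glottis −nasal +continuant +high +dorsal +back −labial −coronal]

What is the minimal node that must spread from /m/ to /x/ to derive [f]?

The alternation /x/ → [f] changes [labial], [round], [dorsal], [high], [back] and nothing else.
These terminals are all dominated by Oral, and no proper subconstituent of Oral covers them all; Oral is their lowest common ancestor.
Spreading Oral from /m/ overwrites each of those terminals with /m/'s values, yielding exactly [f].
[nasal], [continuant] stay as in /x/ although /m/ differs there, so no node dominating them spread; among the remaining candidates Oral is the lowest that derives the output.

Oral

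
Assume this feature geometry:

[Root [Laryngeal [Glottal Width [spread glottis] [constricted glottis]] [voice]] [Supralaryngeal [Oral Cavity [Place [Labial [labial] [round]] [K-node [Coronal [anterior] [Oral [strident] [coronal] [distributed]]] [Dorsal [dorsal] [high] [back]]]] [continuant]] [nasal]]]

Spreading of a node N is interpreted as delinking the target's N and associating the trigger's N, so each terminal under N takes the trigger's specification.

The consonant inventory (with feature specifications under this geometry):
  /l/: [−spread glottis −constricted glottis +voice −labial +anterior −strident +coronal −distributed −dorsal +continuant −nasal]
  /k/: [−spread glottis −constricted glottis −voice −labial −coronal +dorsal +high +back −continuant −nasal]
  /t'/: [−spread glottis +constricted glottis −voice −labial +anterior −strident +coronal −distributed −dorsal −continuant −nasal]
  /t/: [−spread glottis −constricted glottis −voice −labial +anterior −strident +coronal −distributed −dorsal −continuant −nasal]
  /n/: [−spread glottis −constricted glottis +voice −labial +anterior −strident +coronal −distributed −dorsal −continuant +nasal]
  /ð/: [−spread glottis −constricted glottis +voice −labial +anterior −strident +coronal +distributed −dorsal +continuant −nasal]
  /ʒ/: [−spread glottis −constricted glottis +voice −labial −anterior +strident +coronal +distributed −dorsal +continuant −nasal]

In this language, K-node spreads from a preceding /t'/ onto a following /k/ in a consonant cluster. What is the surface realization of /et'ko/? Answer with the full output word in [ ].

[et'to]

K-node immediately or transitively dominates [anterior], [strident], [coronal], [distributed], [dorsal], [high], [back].
After delinking /k/'s K-node and linking /t'/'s, the affected terminals become [+anterior], [−strident], [+coronal], [−distributed], [−dorsal]; [spread glottis], [constricted glottis], [voice], … (outside K-node) are retained from /k/.
This feature bundle is that of [t], so /et'ko/ surfaces as [et'to].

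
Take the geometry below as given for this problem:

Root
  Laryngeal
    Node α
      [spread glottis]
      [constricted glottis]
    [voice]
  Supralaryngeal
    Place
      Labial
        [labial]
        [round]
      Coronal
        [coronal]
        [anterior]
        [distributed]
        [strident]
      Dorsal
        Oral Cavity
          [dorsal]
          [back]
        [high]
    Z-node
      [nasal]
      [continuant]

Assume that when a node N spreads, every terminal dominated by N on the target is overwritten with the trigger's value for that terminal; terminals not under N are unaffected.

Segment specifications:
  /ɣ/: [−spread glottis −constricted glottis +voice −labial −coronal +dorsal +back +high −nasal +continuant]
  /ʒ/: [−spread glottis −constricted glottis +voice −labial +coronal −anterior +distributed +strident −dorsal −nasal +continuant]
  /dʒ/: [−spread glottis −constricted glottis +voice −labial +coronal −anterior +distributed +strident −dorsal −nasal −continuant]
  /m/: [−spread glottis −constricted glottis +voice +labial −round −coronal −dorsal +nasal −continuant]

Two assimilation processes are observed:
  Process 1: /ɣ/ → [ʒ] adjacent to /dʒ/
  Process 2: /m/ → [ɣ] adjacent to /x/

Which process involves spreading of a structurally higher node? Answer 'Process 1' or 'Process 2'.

Process 2

Process 1: the features that change are [coronal], [anterior], [distributed], [strident], [dorsal], [high], [back]; the minimal node is Place (depth 2).
Process 2: the features that change are [nasal], [continuant], [labial], [round], [dorsal], [high], [back]; the minimal node is Supralaryngeal (depth 1).
Supralaryngeal (depth 1) sits above Place (depth 2), making Process 2 the one with the higher spreading node.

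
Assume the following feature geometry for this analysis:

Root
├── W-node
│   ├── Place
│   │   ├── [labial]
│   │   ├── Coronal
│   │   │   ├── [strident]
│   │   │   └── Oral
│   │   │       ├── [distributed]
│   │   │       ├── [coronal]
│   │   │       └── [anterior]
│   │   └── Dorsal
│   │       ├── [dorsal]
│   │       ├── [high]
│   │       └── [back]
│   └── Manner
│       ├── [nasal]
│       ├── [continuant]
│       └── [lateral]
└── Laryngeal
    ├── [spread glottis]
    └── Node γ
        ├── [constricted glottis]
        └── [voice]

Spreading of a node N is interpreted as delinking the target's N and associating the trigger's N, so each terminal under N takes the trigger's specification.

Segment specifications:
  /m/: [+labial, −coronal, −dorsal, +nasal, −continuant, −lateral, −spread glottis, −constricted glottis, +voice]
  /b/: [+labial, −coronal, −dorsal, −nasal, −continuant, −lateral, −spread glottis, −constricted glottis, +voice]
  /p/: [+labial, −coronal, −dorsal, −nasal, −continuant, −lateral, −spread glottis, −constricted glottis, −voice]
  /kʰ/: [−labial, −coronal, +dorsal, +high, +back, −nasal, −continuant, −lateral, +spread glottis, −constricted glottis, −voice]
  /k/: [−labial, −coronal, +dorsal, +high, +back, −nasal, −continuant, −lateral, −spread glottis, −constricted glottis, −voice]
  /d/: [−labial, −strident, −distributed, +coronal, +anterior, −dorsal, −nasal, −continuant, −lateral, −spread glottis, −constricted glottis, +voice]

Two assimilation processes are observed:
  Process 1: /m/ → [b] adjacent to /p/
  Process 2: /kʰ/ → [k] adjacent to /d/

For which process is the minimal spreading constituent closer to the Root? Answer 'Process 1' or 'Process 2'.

Process 2

Process 1 alters [nasal]; the lowest dominating node is [nasal] (depth 3 from Root).
Process 2 alters [spread glottis]; the lowest dominating node is [spread glottis] (depth 2 from Root).
Depth 2 < depth 3; Process 2 involves the structurally higher constituent [spread glottis].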